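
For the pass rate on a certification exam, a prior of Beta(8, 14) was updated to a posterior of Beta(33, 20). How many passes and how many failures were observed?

25 passes and 6 failures

Under Beta–binomial conjugacy the posterior parameters are (α+s, β+f).
So s = 33 − 8 = 25 and f = 20 − 14 = 6.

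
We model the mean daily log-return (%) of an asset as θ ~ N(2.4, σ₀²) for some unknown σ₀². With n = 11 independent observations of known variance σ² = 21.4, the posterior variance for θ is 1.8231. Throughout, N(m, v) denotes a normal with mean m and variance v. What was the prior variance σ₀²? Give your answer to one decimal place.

σ₀² = 29.0

For the Normal–Normal model with known σ², precisions add: τ_n = τ₀ + n/σ².
So 1/σ₀² = 1/1.8231 − 11/21.4 = 0.548516 − 0.514019 = 0.034497.
Hence σ₀² = 1/0.034497 ≈ 29.0.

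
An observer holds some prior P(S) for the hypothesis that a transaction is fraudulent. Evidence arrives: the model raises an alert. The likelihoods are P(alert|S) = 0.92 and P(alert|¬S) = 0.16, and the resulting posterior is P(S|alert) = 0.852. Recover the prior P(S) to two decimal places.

P(S) = 0.50

In odds form, posterior odds = prior odds × likelihood ratio, so prior odds = posterior odds ÷ LR.
Posterior odds = 0.852/(1−0.852) = 5.7568. LR = 0.92/0.16 = 5.7500.
Prior odds = 5.7568/5.7500 = 1.0012, so P(S) = 1.0012/(1+1.0012) ≈ 0.50.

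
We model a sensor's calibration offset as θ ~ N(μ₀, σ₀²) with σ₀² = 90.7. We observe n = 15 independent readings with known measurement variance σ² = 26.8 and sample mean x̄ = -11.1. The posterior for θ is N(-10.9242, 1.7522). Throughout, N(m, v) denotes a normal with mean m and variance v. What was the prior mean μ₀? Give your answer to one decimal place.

With known observation variance, the Normal–Normal posterior has precision τ_n = τ₀ + n/σ² and mean μ_n = (τ₀μ₀ + (n/σ²)x̄)/τ_n.
Here τ₀ = 1/90.7 = 0.011025 and τ_data = 15/26.8 = 0.559701, so τ_n = 0.570726.
Rearranging for μ₀: μ₀ = (μ_n·τ_n − τ_data·x̄)/τ₀ = (-10.9242·0.570726 − 0.559701·-11.1) / 0.011025 = -0.022044/0.011025 ≈ -2.0.

μ₀ = -2.0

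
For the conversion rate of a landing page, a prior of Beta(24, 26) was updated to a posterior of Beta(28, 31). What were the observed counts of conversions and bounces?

Under Beta–binomial conjugacy the posterior parameters are (α+s, β+f).
Match parameters: s=28−24=4, f=31−26=5.

4 conversions and 5 bounces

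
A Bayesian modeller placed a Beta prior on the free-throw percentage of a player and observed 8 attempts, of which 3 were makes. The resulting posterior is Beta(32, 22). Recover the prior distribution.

Under Beta–binomial conjugacy the posterior parameters are (a+s, b+f).
Subtract the data counts: 32−3=29, 22−5=17.

Beta(29, 17)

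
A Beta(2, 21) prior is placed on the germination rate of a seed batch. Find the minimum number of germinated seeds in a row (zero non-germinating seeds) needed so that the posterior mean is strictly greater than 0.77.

After k germinated seeds and 0 non-germinating seeds the posterior is Beta(2+k, 21), with mean (2+k)/(2+21+k).
Set (2+k)/(23+k) > 0.77 and solve: k > (0.77·23 − 2)/(1 − 0.77) = 68.304.
The smallest integer exceeding 68.304 is 69.

k = 69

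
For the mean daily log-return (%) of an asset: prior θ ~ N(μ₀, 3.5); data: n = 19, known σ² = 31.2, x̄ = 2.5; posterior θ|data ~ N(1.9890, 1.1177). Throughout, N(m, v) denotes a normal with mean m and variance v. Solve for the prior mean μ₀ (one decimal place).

μ₀ = 0.9

With known observation variance, the Normal–Normal posterior has precision τ_n = τ₀ + n/σ² and mean μ_n = (τ₀μ₀ + (n/σ²)x̄)/τ_n.
Here τ₀ = 1/3.5 = 0.285714 and τ_data = 19/31.2 = 0.608974, so τ_n = 0.894688.
Rearranging for μ₀: μ₀ = (μ_n·τ_n − τ_data·x̄)/τ₀ = (1.9890·0.894688 − 0.608974·2.5) / 0.285714 = 0.257099/0.285714 ≈ 0.9.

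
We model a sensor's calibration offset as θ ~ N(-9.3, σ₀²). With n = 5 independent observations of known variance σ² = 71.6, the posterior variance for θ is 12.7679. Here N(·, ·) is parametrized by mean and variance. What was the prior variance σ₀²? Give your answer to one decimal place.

σ₀² = 117.8

For the Normal–Normal model with known σ², precisions add: τ_n = τ₀ + n/σ².
So 1/σ₀² = 1/12.7679 − 5/71.6 = 0.078321 − 0.069832 = 0.008489.
Hence σ₀² = 1/0.008489 ≈ 117.8.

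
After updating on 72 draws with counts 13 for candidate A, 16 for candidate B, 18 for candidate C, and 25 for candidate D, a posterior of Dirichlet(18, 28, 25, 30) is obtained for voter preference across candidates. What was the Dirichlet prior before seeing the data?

For a Dirichlet(α) prior with multinomial counts c, the posterior is Dirichlet(α + c) componentwise.
Subtract each count from the matching posterior parameter: 18−13=5, 28−16=12, 25−18=7, 30−25=5.

Dirichlet(5, 12, 7, 5)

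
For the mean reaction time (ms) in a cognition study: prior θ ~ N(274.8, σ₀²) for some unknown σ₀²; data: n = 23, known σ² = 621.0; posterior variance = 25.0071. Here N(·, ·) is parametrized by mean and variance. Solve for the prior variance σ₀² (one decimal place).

Posterior precision equals prior precision plus data precision: 1/σ_n² = 1/σ₀² + n/σ².
So 1/σ₀² = 1/25.0071 − 23/621.0 = 0.039989 − 0.037037 = 0.002952.
Hence σ₀² = 1/0.002952 ≈ 338.8.

σ₀² = 338.8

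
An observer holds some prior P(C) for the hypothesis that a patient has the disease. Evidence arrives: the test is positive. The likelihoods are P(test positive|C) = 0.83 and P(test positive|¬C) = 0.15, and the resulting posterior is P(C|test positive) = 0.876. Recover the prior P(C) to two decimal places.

In odds form, posterior odds = prior odds × likelihood ratio, so prior odds = posterior odds ÷ LR.
Posterior odds = 0.876/(1−0.876) = 7.0645. LR = 0.83/0.15 = 5.5333.
Prior odds = 7.0645/5.5333 = 1.2767, so P(C) = 1.2767/(1+1.2767) ≈ 0.56.

P(C) = 0.56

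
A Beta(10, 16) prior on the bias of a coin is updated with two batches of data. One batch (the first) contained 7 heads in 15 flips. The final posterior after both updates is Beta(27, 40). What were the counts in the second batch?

Sequential conjugate updates are equivalent to a single update on the pooled data, so total successes = posterior α − prior α and total failures = posterior β − prior β.
Total across both batches: 27−10=17 heads, 40−16=24 tails.
Subtract the first batch: 17−7=10 heads and 24−8=16 tails.

10 heads and 16 tails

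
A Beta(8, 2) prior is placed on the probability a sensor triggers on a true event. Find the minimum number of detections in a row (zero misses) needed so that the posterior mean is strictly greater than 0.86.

k = 5

After k detections and 0 misses the posterior is Beta(8+k, 2), with mean (8+k)/(8+2+k).
Set (8+k)/(10+k) > 0.86 and solve: k > (0.86·10 − 8)/(1 − 0.86) = 4.286.
The smallest integer exceeding 4.286 is 5, and checking k=5: (13)/(15) = 0.8667 > 0.86.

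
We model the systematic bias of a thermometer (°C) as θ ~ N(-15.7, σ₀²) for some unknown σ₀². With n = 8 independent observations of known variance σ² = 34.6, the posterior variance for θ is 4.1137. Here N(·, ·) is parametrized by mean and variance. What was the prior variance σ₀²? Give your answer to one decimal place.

For the Normal–Normal model with known σ², precisions add: τ_n = τ₀ + n/σ².
So 1/σ₀² = 1/4.1137 − 8/34.6 = 0.243090 − 0.231214 = 0.011876.
Hence σ₀² = 1/0.011876 ≈ 84.2.

σ₀² = 84.2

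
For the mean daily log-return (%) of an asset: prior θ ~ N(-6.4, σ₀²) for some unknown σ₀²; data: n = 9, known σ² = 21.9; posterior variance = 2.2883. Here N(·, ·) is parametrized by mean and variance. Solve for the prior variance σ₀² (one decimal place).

σ₀² = 38.4

Posterior precision equals prior precision plus data precision: 1/σ_n² = 1/σ₀² + n/σ².
So 1/σ₀² = 1/2.2883 − 9/21.9 = 0.437006 − 0.410959 = 0.026047.
Hence σ₀² = 1/0.026047 ≈ 38.4.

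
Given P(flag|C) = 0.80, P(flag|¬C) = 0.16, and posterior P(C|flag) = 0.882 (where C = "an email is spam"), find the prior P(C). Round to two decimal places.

In odds form, posterior odds = prior odds × likelihood ratio, so prior odds = posterior odds ÷ LR.
Posterior odds = 0.882/(1−0.882) = 7.4746. LR = 0.80/0.16 = 5.0000.
Prior odds = 7.4746/5.0000 = 1.4949, so P(C) = 1.4949/(1+1.4949) ≈ 0.60.

P(C) = 0.60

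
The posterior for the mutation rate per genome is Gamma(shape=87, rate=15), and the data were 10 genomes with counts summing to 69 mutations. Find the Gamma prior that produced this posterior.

A Gamma(α, β) prior (rate parametrization) on a Poisson rate with n observations summing to S gives posterior Gamma(α+S, β+n).
So α = 87 − 69 = 18 and β = 15 − 10 = 5.

Gamma(shape=18, rate=5)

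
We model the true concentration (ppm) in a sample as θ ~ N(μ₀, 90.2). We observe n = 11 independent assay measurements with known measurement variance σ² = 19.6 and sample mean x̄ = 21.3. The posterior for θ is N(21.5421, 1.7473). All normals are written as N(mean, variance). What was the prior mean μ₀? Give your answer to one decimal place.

The posterior mean is a precision-weighted average: μ_n = (τ₀μ₀ + τ_data·x̄)/(τ₀+τ_data), with τ₀=1/σ₀² and τ_data=n/σ².
Here τ₀ = 1/90.2 = 0.011086 and τ_data = 11/19.6 = 0.561224, so τ_n = 0.572310.
Rearranging for μ₀: μ₀ = (μ_n·τ_n − τ_data·x̄)/τ₀ = (21.5421·0.572310 − 0.561224·21.3) / 0.011086 = 0.374688/0.011086 ≈ 33.8.

μ₀ = 33.8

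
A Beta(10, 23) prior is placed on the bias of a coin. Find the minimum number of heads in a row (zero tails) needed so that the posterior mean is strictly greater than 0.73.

k = 53

After k heads and 0 tails the posterior is Beta(10+k, 23), with mean (10+k)/(10+23+k).
Set (10+k)/(33+k) > 0.73 and solve: k > (0.73·33 − 10)/(1 − 0.73) = 52.185.
The smallest integer exceeding 52.185 is 53.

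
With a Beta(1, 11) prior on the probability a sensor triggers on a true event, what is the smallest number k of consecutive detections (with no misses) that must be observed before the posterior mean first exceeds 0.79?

After k detections and 0 misses the posterior is Beta(1+k, 11), with mean (1+k)/(1+11+k).
Set (1+k)/(12+k) > 0.79 and solve: k > (0.79·12 − 1)/(1 − 0.79) = 40.381.
The smallest integer exceeding 40.381 is 41, and checking k=41: (42)/(53) = 0.7925 > 0.79.

k = 41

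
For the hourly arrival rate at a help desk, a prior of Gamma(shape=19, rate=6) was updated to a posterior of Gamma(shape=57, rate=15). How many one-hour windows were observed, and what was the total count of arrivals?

n = 9 one-hour windows with total 38 arrivals

A Gamma(α, β) prior (rate parametrization) on a Poisson rate with n observations summing to S gives posterior Gamma(α+S, β+n).
Matching: Σxᵢ = 57 − 19 = 38 and n = 15 − 6 = 9.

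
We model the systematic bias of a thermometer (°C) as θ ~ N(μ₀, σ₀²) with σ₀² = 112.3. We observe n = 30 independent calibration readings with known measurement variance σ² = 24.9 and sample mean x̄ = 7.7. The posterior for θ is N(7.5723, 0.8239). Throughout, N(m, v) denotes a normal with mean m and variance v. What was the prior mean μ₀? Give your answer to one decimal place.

With known observation variance, the Normal–Normal posterior has precision τ_n = τ₀ + n/σ² and mean μ_n = (τ₀μ₀ + (n/σ²)x̄)/τ_n.
Here τ₀ = 1/112.3 = 0.008905 and τ_data = 30/24.9 = 1.204819, so τ_n = 1.213724.
Rearranging for μ₀: μ₀ = (μ_n·τ_n − τ_data·x̄)/τ₀ = (7.5723·1.213724 − 1.204819·7.7) / 0.008905 = -0.086424/0.008905 ≈ -9.7.

μ₀ = -9.7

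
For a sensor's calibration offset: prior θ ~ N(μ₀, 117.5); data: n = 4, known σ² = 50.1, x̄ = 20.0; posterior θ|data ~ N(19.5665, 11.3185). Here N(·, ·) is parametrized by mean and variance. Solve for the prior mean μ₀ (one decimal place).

The posterior mean is a precision-weighted average: μ_n = (τ₀μ₀ + τ_data·x̄)/(τ₀+τ_data), with τ₀=1/σ₀² and τ_data=n/σ².
Here τ₀ = 1/117.5 = 0.008511 and τ_data = 4/50.1 = 0.079840, so τ_n = 0.088351.
Rearranging for μ₀: μ₀ = (μ_n·τ_n − τ_data·x̄)/τ₀ = (19.5665·0.088351 − 0.079840·20.0) / 0.008511 = 0.131920/0.008511 ≈ 15.5.

μ₀ = 15.5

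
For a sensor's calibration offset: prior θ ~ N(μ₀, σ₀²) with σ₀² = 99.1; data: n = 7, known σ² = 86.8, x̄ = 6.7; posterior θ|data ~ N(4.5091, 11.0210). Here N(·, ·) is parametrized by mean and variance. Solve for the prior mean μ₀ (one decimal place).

μ₀ = -13.0

The posterior mean is a precision-weighted average: μ_n = (τ₀μ₀ + τ_data·x̄)/(τ₀+τ_data), with τ₀=1/σ₀² and τ_data=n/σ².
Here τ₀ = 1/99.1 = 0.010091 and τ_data = 7/86.8 = 0.080645, so τ_n = 0.090736.
Rearranging for μ₀: μ₀ = (μ_n·τ_n − τ_data·x̄)/τ₀ = (4.5091·0.090736 − 0.080645·6.7) / 0.010091 = -0.131184/0.010091 ≈ -13.0.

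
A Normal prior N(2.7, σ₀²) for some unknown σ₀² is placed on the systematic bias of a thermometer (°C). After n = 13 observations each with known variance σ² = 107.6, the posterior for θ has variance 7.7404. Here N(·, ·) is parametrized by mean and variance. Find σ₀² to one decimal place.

σ₀² = 119.4

Posterior precision equals prior precision plus data precision: 1/σ_n² = 1/σ₀² + n/σ².
So 1/σ₀² = 1/7.7404 − 13/107.6 = 0.129192 − 0.120818 = 0.008374.
Hence σ₀² = 1/0.008374 ≈ 119.4.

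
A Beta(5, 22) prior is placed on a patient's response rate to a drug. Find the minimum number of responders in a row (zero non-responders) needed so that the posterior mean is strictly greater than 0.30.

After k responders and 0 non-responders the posterior is Beta(5+k, 22), with mean (5+k)/(5+22+k).
Set (5+k)/(27+k) > 0.30 and solve: k > (0.30·27 − 5)/(1 − 0.30) = 4.429.
The smallest integer exceeding 4.429 is 5.

k = 5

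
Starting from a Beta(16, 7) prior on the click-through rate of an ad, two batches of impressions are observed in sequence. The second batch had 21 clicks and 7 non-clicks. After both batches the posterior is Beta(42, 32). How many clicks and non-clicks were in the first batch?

5 clicks and 18 non-clicks

Because Beta–binomial updating is additive in the counts, the combined data contributed (α_post−α_prior, β_post−β_prior) successes and failures.
Total across both batches: 42−16=26 clicks, 32−7=25 non-clicks.
Subtract the second batch: 26−21=5 clicks and 25−7=18 non-clicks.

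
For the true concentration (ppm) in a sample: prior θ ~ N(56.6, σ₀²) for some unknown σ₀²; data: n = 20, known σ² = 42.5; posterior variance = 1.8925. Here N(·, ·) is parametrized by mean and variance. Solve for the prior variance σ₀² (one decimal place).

σ₀² = 17.3

For the Normal–Normal model with known σ², precisions add: τ_n = τ₀ + n/σ².
So 1/σ₀² = 1/1.8925 − 20/42.5 = 0.528402 − 0.470588 = 0.057814.
Hence σ₀² = 1/0.057814 ≈ 17.3.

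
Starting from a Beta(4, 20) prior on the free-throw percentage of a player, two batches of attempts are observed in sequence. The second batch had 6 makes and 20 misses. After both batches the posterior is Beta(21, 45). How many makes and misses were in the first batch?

11 makes and 5 misses

Because Beta–binomial updating is additive in the counts, the combined data contributed (α_post−α_prior, β_post−β_prior) successes and failures.
Total across both batches: 21−4=17 makes, 45−20=25 misses.
Subtract the second batch: 17−6=11 makes and 25−20=5 misses.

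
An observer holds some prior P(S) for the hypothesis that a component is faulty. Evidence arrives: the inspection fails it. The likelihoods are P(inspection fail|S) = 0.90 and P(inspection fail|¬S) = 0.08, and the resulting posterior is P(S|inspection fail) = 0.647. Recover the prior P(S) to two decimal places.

Bayes' rule in odds form gives O(S|E) = O(S)·[P(E|S)/P(E|¬S)], hence O(S) = O(S|E)/LR.
Posterior odds = 0.647/(1−0.647) = 1.8329. LR = 0.90/0.08 = 11.2500.
Prior odds = 1.8329/11.2500 = 0.1629, so P(S) = 0.1629/(1+0.1629) ≈ 0.14.

P(S) = 0.14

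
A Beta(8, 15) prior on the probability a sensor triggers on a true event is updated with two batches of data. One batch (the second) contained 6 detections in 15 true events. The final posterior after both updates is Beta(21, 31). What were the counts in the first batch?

Sequential conjugate updates are equivalent to a single update on the pooled data, so total successes = posterior α − prior α and total failures = posterior β − prior β.
Total across both batches: 21−8=13 detections, 31−15=16 misses.
Subtract the second batch: 13−6=7 detections and 16−9=7 misses.

7 detections and 7 misses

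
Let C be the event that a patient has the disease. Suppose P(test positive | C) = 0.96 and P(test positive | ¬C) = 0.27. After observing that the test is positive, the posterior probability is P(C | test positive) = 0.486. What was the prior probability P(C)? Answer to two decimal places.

P(C) = 0.21

Bayes' rule in odds form gives O(C|E) = O(C)·[P(E|C)/P(E|¬C)], hence O(C) = O(C|E)/LR.
Posterior odds = 0.486/(1−0.486) = 0.9455. LR = 0.96/0.27 = 3.5556.
Prior odds = 0.9455/3.5556 = 0.2659, so P(C) = 0.2659/(1+0.2659) ≈ 0.21.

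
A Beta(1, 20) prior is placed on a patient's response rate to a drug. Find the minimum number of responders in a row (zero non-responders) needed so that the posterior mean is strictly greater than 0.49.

After k responders and 0 non-responders the posterior is Beta(1+k, 20), with mean (1+k)/(1+20+k).
Set (1+k)/(21+k) > 0.49 and solve: k > (0.49·21 − 1)/(1 − 0.49) = 18.216.
The smallest integer exceeding 18.216 is 19, and checking k=19: (20)/(40) = 0.5000 > 0.49.

k = 19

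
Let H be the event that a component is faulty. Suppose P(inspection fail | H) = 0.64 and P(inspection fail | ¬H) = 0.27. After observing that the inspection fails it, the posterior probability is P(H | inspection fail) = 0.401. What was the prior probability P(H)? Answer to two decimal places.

Bayes' rule in odds form gives O(H|E) = O(H)·[P(E|H)/P(E|¬H)], hence O(H) = O(H|E)/LR.
Posterior odds = 0.401/(1−0.401) = 0.6694. LR = 0.64/0.27 = 2.3704.
Prior odds = 0.6694/2.3704 = 0.2824, so P(H) = 0.2824/(1+0.2824) ≈ 0.22.

P(H) = 0.22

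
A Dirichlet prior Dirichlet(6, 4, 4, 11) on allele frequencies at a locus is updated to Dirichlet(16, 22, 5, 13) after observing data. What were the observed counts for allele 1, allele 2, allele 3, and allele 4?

For a Dirichlet(α) prior with multinomial counts c, the posterior is Dirichlet(α + c) componentwise.
Counts are posterior − prior componentwise: 16−6=10, 22−4=18, 5−4=1, 13−11=2.

counts (10, 18, 1, 2)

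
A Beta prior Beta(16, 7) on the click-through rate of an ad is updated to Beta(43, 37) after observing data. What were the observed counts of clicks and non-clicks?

27 clicks and 30 non-clicks

Under Beta–binomial conjugacy the posterior parameters are (α+s, β+f).
So s = 43 − 16 = 27 and f = 37 − 7 = 30.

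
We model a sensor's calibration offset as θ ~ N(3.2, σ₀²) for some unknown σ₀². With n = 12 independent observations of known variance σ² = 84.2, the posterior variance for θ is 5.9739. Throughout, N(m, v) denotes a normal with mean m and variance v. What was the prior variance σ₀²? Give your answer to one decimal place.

σ₀² = 40.2

Posterior precision equals prior precision plus data precision: 1/σ_n² = 1/σ₀² + n/σ².
So 1/σ₀² = 1/5.9739 − 12/84.2 = 0.167395 − 0.142518 = 0.024877.
Hence σ₀² = 1/0.024877 ≈ 40.2.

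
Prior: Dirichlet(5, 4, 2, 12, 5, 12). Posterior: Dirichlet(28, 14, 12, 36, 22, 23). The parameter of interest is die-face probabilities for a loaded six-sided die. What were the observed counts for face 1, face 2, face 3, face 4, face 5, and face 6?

counts (23, 10, 10, 24, 17, 11)

For a Dirichlet(α) prior with multinomial counts c, the posterior is Dirichlet(α + c) componentwise.
Counts are posterior − prior componentwise: 28−5=23, 14−4=10, 12−2=10, 36−12=24, 22−5=17, 23−12=11.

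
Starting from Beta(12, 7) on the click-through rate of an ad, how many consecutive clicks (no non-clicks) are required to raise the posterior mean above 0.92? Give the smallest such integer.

k = 69

After k clicks and 0 non-clicks the posterior is Beta(12+k, 7), with mean (12+k)/(12+7+k).
Set (12+k)/(19+k) > 0.92 and solve: k > (0.92·19 − 12)/(1 − 0.92) = 68.500.
The smallest integer exceeding 68.500 is 69.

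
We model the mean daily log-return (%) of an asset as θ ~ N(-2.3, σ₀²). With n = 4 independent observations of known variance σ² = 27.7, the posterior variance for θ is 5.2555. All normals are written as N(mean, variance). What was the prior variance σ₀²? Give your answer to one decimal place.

σ₀² = 21.8

Posterior precision equals prior precision plus data precision: 1/σ_n² = 1/σ₀² + n/σ².
So 1/σ₀² = 1/5.2555 − 4/27.7 = 0.190277 − 0.144404 = 0.045873.
Hence σ₀² = 1/0.045873 ≈ 21.8.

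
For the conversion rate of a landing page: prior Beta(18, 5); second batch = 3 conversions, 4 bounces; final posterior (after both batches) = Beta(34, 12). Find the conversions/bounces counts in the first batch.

13 conversions and 3 bounces

Sequential conjugate updates are equivalent to a single update on the pooled data, so total successes = posterior α − prior α and total failures = posterior β − prior β.
Total across both batches: 34−18=16 conversions, 12−5=7 bounces.
Subtract the second batch: 16−3=13 conversions and 7−4=3 bounces.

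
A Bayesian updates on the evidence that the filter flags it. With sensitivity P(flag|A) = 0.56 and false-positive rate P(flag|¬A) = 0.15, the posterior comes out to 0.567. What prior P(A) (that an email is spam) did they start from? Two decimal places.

P(A) = 0.26

In odds form, posterior odds = prior odds × likelihood ratio, so prior odds = posterior odds ÷ LR.
Posterior odds = 0.567/(1−0.567) = 1.3095. LR = 0.56/0.15 = 3.7333.
Prior odds = 1.3095/3.7333 = 0.3508, so P(A) = 0.3508/(1+0.3508) ≈ 0.26.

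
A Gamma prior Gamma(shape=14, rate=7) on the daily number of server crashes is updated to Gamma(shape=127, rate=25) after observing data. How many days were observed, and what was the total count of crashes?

Gamma–Poisson conjugacy: posterior shape = α + Σxᵢ, posterior rate = β + n.
Matching: Σxᵢ = 127 − 14 = 113 and n = 25 − 7 = 18.

n = 18 days with total 113 crashes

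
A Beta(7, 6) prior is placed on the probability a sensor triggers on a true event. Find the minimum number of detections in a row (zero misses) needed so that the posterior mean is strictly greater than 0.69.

k = 7

After k detections and 0 misses the posterior is Beta(7+k, 6), with mean (7+k)/(7+6+k).
Set (7+k)/(13+k) > 0.69 and solve: k > (0.69·13 − 7)/(1 − 0.69) = 6.355.
The smallest integer exceeding 6.355 is 7.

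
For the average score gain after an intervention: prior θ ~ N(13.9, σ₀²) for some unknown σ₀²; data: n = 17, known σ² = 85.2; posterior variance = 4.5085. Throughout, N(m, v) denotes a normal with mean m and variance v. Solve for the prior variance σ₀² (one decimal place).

σ₀² = 44.9

For the Normal–Normal model with known σ², precisions add: τ_n = τ₀ + n/σ².
So 1/σ₀² = 1/4.5085 − 17/85.2 = 0.221803 − 0.199531 = 0.022272.
Hence σ₀² = 1/0.022272 ≈ 44.9.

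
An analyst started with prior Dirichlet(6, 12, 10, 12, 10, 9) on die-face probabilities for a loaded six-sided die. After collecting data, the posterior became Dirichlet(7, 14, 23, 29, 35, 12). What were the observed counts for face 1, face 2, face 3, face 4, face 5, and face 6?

counts (1, 2, 13, 17, 25, 3)

For a Dirichlet(α) prior with multinomial counts c, the posterior is Dirichlet(α + c) componentwise.
Counts are posterior − prior componentwise: 7−6=1, 14−12=2, 23−10=13, 29−12=17, 35−10=25, 12−9=3.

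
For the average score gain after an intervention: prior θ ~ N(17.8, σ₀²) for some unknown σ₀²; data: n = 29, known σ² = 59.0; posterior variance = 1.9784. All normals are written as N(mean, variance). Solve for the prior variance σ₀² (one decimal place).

σ₀² = 71.8

For the Normal–Normal model with known σ², precisions add: τ_n = τ₀ + n/σ².
So 1/σ₀² = 1/1.9784 − 29/59.0 = 0.505459 − 0.491525 = 0.013934.
Hence σ₀² = 1/0.013934 ≈ 71.8.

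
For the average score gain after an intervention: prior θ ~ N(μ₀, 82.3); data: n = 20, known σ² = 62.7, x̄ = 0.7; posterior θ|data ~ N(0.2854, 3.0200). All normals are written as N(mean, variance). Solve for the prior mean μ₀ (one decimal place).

μ₀ = -10.6

With known observation variance, the Normal–Normal posterior has precision τ_n = τ₀ + n/σ² and mean μ_n = (τ₀μ₀ + (n/σ²)x̄)/τ_n.
Here τ₀ = 1/82.3 = 0.012151 and τ_data = 20/62.7 = 0.318979, so τ_n = 0.331130.
Rearranging for μ₀: μ₀ = (μ_n·τ_n − τ_data·x̄)/τ₀ = (0.2854·0.331130 − 0.318979·0.7) / 0.012151 = -0.128781/0.012151 ≈ -10.6.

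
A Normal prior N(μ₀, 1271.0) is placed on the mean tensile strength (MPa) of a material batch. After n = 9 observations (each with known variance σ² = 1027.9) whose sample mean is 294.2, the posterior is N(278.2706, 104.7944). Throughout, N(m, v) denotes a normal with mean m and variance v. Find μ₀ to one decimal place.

With known observation variance, the Normal–Normal posterior has precision τ_n = τ₀ + n/σ² and mean μ_n = (τ₀μ₀ + (n/σ²)x̄)/τ_n.
Here τ₀ = 1/1271.0 = 0.000787 and τ_data = 9/1027.9 = 0.008756, so τ_n = 0.009543.
Rearranging for μ₀: μ₀ = (μ_n·τ_n − τ_data·x̄)/τ₀ = (278.2706·0.009543 − 0.008756·294.2) / 0.000787 = 0.079521/0.000787 ≈ 101.0.

μ₀ = 101.0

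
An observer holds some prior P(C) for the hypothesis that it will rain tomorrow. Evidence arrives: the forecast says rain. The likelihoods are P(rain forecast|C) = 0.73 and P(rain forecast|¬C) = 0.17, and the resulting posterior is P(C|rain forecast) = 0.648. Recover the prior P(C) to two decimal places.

Bayes' rule in odds form gives O(C|E) = O(C)·[P(E|C)/P(E|¬C)], hence O(C) = O(C|E)/LR.
Posterior odds = 0.648/(1−0.648) = 1.8409. LR = 0.73/0.17 = 4.2941.
Prior odds = 1.8409/4.2941 = 0.4287, so P(C) = 0.4287/(1+0.4287) ≈ 0.30.

P(C) = 0.30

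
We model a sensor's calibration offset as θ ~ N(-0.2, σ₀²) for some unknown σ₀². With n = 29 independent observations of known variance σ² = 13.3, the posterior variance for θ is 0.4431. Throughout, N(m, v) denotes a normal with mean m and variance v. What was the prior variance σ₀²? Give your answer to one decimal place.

σ₀² = 13.1

Posterior precision equals prior precision plus data precision: 1/σ_n² = 1/σ₀² + n/σ².
So 1/σ₀² = 1/0.4431 − 29/13.3 = 2.256827 − 2.180451 = 0.076376.
Hence σ₀² = 1/0.076376 ≈ 13.1.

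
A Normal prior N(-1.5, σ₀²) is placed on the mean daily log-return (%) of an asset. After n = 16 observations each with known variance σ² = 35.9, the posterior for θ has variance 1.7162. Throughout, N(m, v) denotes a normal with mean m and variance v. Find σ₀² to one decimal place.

For the Normal–Normal model with known σ², precisions add: τ_n = τ₀ + n/σ².
So 1/σ₀² = 1/1.7162 − 16/35.9 = 0.582683 − 0.445682 = 0.137001.
Hence σ₀² = 1/0.137001 ≈ 7.3.

σ₀² = 7.3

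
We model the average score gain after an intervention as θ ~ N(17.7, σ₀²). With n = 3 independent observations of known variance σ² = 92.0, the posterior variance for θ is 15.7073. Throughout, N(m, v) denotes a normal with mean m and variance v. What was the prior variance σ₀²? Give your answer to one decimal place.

For the Normal–Normal model with known σ², precisions add: τ_n = τ₀ + n/σ².
So 1/σ₀² = 1/15.7073 − 3/92.0 = 0.063665 − 0.032609 = 0.031056.
Hence σ₀² = 1/0.031056 ≈ 32.2.

σ₀² = 32.2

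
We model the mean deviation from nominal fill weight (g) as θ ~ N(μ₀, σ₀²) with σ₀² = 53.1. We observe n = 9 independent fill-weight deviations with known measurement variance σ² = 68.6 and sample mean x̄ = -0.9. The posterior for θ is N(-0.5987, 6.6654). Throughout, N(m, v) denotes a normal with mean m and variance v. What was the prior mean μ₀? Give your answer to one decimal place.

μ₀ = 1.5

With known observation variance, the Normal–Normal posterior has precision τ_n = τ₀ + n/σ² and mean μ_n = (τ₀μ₀ + (n/σ²)x̄)/τ_n.
Here τ₀ = 1/53.1 = 0.018832 and τ_data = 9/68.6 = 0.131195, so τ_n = 0.150027.
Rearranging for μ₀: μ₀ = (μ_n·τ_n − τ_data·x̄)/τ₀ = (-0.5987·0.150027 − 0.131195·-0.9) / 0.018832 = 0.028254/0.018832 ≈ 1.5.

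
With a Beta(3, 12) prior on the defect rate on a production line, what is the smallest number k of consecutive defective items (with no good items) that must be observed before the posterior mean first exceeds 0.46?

After k defective items and 0 good items the posterior is Beta(3+k, 12), with mean (3+k)/(3+12+k).
Set (3+k)/(15+k) > 0.46 and solve: k > (0.46·15 − 3)/(1 − 0.46) = 7.222.
The smallest integer exceeding 7.222 is 8, and checking k=8: (11)/(23) = 0.4783 > 0.46.

k = 8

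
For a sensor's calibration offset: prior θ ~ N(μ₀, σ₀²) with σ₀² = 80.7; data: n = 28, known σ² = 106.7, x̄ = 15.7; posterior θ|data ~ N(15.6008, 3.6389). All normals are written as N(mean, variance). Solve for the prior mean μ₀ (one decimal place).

μ₀ = 13.5

With known observation variance, the Normal–Normal posterior has precision τ_n = τ₀ + n/σ² and mean μ_n = (τ₀μ₀ + (n/σ²)x̄)/τ_n.
Here τ₀ = 1/80.7 = 0.012392 and τ_data = 28/106.7 = 0.262418, so τ_n = 0.274810.
Rearranging for μ₀: μ₀ = (μ_n·τ_n − τ_data·x̄)/τ₀ = (15.6008·0.274810 − 0.262418·15.7) / 0.012392 = 0.167293/0.012392 ≈ 13.5.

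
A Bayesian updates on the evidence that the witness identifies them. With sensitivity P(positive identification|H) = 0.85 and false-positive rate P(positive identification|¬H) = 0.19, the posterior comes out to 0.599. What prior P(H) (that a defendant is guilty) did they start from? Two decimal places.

P(H) = 0.25

Bayes' rule in odds form gives O(H|E) = O(H)·[P(E|H)/P(E|¬H)], hence O(H) = O(H|E)/LR.
Posterior odds = 0.599/(1−0.599) = 1.4938. LR = 0.85/0.19 = 4.4737.
Prior odds = 1.4938/4.4737 = 0.3339, so P(H) = 0.3339/(1+0.3339) ≈ 0.25.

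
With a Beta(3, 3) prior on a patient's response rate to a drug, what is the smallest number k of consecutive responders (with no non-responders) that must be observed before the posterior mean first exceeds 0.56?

After k responders and 0 non-responders the posterior is Beta(3+k, 3), with mean (3+k)/(3+3+k).
Set (3+k)/(6+k) > 0.56 and solve: k > (0.56·6 − 3)/(1 − 0.56) = 0.818.
The smallest integer exceeding 0.818 is 1, and checking k=1: (4)/(7) = 0.5714 > 0.56.

k = 1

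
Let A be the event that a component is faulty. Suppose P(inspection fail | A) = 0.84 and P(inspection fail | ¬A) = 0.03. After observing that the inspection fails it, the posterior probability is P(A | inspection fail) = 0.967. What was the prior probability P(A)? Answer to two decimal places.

In odds form, posterior odds = prior odds × likelihood ratio, so prior odds = posterior odds ÷ LR.
Posterior odds = 0.967/(1−0.967) = 29.3030. LR = 0.84/0.03 = 28.0000.
Prior odds = 29.3030/28.0000 = 1.0465, so P(A) = 1.0465/(1+1.0465) ≈ 0.51.

P(A) = 0.51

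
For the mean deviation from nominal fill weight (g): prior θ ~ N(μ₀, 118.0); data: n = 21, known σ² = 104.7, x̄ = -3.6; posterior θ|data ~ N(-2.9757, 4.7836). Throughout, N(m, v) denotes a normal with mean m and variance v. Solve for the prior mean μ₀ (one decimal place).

The posterior mean is a precision-weighted average: μ_n = (τ₀μ₀ + τ_data·x̄)/(τ₀+τ_data), with τ₀=1/σ₀² and τ_data=n/σ².
Here τ₀ = 1/118.0 = 0.008475 and τ_data = 21/104.7 = 0.200573, so τ_n = 0.209048.
Rearranging for μ₀: μ₀ = (μ_n·τ_n − τ_data·x̄)/τ₀ = (-2.9757·0.209048 − 0.200573·-3.6) / 0.008475 = 0.099999/0.008475 ≈ 11.8.

μ₀ = 11.8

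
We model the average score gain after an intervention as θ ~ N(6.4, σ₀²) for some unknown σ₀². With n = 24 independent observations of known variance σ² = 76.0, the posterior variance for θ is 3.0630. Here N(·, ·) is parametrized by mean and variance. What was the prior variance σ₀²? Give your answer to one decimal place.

σ₀² = 93.6

Posterior precision equals prior precision plus data precision: 1/σ_n² = 1/σ₀² + n/σ².
So 1/σ₀² = 1/3.0630 − 24/76.0 = 0.326477 − 0.315789 = 0.010688.
Hence σ₀² = 1/0.010688 ≈ 93.6.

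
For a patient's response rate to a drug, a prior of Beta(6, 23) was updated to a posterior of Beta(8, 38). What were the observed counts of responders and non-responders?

Beta is conjugate to the binomial likelihood: posterior = Beta(α+s, β+f).
So s = 8 − 6 = 2 and f = 38 − 23 = 15.

2 responders and 15 non-responders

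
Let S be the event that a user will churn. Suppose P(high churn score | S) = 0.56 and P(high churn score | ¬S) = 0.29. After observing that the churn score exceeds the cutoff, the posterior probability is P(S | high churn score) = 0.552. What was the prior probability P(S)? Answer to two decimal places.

P(S) = 0.39

Bayes' rule in odds form gives O(S|E) = O(S)·[P(E|S)/P(E|¬S)], hence O(S) = O(S|E)/LR.
Posterior odds = 0.552/(1−0.552) = 1.2321. LR = 0.56/0.29 = 1.9310.
Prior odds = 1.2321/1.9310 = 0.6381, so P(S) = 0.6381/(1+0.6381) ≈ 0.39.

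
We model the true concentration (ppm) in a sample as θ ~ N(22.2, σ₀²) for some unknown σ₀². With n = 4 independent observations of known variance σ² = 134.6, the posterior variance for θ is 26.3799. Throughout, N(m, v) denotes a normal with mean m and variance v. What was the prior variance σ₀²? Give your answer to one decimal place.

For the Normal–Normal model with known σ², precisions add: τ_n = τ₀ + n/σ².
So 1/σ₀² = 1/26.3799 − 4/134.6 = 0.037908 − 0.029718 = 0.008190.
Hence σ₀² = 1/0.008190 ≈ 122.1.

σ₀² = 122.1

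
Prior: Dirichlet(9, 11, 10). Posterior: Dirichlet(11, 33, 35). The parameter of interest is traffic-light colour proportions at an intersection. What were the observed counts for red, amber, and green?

counts (2, 22, 25)

For a Dirichlet(α) prior with multinomial counts c, the posterior is Dirichlet(α + c) componentwise.
Counts are posterior − prior componentwise: 11−9=2, 33−11=22, 35−10=25.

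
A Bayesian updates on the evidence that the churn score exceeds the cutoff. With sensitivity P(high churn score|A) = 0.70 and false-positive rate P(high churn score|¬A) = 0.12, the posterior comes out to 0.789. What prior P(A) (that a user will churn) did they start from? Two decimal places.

P(A) = 0.39

In odds form, posterior odds = prior odds × likelihood ratio, so prior odds = posterior odds ÷ LR.
Posterior odds = 0.789/(1−0.789) = 3.7393. LR = 0.70/0.12 = 5.8333.
Prior odds = 3.7393/5.8333 = 0.6410, so P(A) = 0.6410/(1+0.6410) ≈ 0.39.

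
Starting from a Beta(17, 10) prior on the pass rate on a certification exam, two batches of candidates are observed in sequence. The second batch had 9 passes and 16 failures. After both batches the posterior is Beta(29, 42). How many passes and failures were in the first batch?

Because Beta–binomial updating is additive in the counts, the combined data contributed (α_post−α_prior, β_post−β_prior) successes and failures.
Total across both batches: 29−17=12 passes, 42−10=32 failures.
Subtract the second batch: 12−9=3 passes and 32−16=16 failures.

3 passes and 16 failures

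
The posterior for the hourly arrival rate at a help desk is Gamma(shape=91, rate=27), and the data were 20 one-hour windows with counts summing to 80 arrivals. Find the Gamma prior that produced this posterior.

A Gamma(α, β) prior (rate parametrization) on a Poisson rate with n observations summing to S gives posterior Gamma(α+S, β+n).
So α = 91 − 80 = 11 and β = 27 − 20 = 7.

Gamma(shape=11, rate=7)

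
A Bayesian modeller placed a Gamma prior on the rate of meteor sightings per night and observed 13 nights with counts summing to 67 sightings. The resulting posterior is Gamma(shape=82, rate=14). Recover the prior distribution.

Gamma–Poisson conjugacy: posterior shape = α + Σxᵢ, posterior rate = β + n.
So α = 82 − 67 = 15 and β = 14 − 13 = 1.

Gamma(shape=15, rate=1)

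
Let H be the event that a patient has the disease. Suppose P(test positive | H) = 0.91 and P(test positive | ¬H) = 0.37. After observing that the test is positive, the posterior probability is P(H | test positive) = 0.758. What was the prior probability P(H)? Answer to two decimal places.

In odds form, posterior odds = prior odds × likelihood ratio, so prior odds = posterior odds ÷ LR.
Posterior odds = 0.758/(1−0.758) = 3.1322. LR = 0.91/0.37 = 2.4595.
Prior odds = 3.1322/2.4595 = 1.2735, so P(H) = 1.2735/(1+1.2735) ≈ 0.56.

P(H) = 0.56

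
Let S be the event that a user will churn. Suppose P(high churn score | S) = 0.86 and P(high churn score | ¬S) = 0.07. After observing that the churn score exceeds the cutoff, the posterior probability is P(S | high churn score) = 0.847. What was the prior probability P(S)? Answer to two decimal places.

P(S) = 0.31

Bayes' rule in odds form gives O(S|E) = O(S)·[P(E|S)/P(E|¬S)], hence O(S) = O(S|E)/LR.
Posterior odds = 0.847/(1−0.847) = 5.5359. LR = 0.86/0.07 = 12.2857.
Prior odds = 5.5359/12.2857 = 0.4506, so P(S) = 0.4506/(1+0.4506) ≈ 0.31.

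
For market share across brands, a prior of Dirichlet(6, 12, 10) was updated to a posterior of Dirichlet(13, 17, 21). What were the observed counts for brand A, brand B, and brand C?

counts (7, 5, 11)

For a Dirichlet(α) prior with multinomial counts c, the posterior is Dirichlet(α + c) componentwise.
Counts are posterior − prior componentwise: 13−6=7, 17−12=5, 21−10=11.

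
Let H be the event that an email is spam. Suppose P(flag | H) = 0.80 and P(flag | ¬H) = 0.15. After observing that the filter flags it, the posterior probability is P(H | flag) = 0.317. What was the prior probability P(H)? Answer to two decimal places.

P(H) = 0.08

In odds form, posterior odds = prior odds × likelihood ratio, so prior odds = posterior odds ÷ LR.
Posterior odds = 0.317/(1−0.317) = 0.4641. LR = 0.80/0.15 = 5.3333.
Prior odds = 0.4641/5.3333 = 0.0870, so P(H) = 0.0870/(1+0.0870) ≈ 0.08.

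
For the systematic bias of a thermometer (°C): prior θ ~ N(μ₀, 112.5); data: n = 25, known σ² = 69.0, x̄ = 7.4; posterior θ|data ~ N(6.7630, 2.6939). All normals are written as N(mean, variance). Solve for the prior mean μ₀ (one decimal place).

The posterior mean is a precision-weighted average: μ_n = (τ₀μ₀ + τ_data·x̄)/(τ₀+τ_data), with τ₀=1/σ₀² and τ_data=n/σ².
Here τ₀ = 1/112.5 = 0.008889 and τ_data = 25/69.0 = 0.362319, so τ_n = 0.371208.
Rearranging for μ₀: μ₀ = (μ_n·τ_n − τ_data·x̄)/τ₀ = (6.7630·0.371208 − 0.362319·7.4) / 0.008889 = -0.170681/0.008889 ≈ -19.2.

μ₀ = -19.2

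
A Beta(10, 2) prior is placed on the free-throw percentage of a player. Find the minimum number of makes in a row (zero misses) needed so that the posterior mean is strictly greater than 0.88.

After k makes and 0 misses the posterior is Beta(10+k, 2), with mean (10+k)/(10+2+k).
Set (10+k)/(12+k) > 0.88 and solve: k > (0.88·12 − 10)/(1 − 0.88) = 4.667.
The smallest integer exceeding 4.667 is 5.

k = 5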